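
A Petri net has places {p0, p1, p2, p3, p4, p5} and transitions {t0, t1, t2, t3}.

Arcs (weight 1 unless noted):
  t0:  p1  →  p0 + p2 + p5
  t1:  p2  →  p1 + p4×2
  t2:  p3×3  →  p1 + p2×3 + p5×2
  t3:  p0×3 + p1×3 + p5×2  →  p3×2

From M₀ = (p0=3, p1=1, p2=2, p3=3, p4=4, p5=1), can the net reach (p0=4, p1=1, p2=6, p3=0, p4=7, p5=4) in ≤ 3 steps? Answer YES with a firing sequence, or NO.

NO — not reachable within 3 firings

depth 0: 1 marking
depth 1: 4 markings reached so far
depth 2: 8 markings reached so far
depth 3: 14 markings reached so far
target is not among the 14 markings reachable within 3 steps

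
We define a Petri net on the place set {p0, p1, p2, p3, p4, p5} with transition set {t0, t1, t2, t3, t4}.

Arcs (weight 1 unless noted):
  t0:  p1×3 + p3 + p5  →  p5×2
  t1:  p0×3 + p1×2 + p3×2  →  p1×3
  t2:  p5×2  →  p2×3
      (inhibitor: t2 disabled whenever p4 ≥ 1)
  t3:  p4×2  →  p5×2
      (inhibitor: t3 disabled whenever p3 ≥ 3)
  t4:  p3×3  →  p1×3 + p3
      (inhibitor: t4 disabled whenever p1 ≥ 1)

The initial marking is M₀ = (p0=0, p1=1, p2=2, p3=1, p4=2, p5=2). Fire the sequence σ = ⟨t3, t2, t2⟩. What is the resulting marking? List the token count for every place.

step 1: fire t3:  (p0=0, p1=1, p2=2, p3=1, p4=2, p5=2) → (p0=0, p1=1, p2=2, p3=1, p4=0, p5=4)
step 2: fire t2:  (p0=0, p1=1, p2=2, p3=1, p4=0, p5=4) → (p0=0, p1=1, p2=5, p3=1, p4=0, p5=2)
step 3: fire t2:  (p0=0, p1=1, p2=5, p3=1, p4=0, p5=2) → (p0=0, p1=1, p2=8, p3=1, p4=0, p5=0)

(p0=0, p1=1, p2=8, p3=1, p4=0, p5=0)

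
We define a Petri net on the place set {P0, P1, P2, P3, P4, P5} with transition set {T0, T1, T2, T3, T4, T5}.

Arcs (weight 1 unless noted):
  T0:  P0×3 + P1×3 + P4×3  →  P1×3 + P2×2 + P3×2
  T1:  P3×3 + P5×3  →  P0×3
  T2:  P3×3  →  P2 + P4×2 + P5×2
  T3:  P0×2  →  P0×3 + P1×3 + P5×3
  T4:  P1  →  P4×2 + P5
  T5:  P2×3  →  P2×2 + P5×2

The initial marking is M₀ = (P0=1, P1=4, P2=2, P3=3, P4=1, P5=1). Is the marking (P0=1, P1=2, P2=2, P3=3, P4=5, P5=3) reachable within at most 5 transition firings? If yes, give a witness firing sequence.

YES — reachable via ⟨T4, T4⟩ (2 firings)

step 1: fire T4:  (P0=1, P1=4, P2=2, P3=3, P4=1, P5=1) → (P0=1, P1=3, P2=2, P3=3, P4=3, P5=2)
step 2: fire T4:  (P0=1, P1=3, P2=2, P3=3, P4=3, P5=2) → (P0=1, P1=2, P2=2, P3=3, P4=5, P5=3)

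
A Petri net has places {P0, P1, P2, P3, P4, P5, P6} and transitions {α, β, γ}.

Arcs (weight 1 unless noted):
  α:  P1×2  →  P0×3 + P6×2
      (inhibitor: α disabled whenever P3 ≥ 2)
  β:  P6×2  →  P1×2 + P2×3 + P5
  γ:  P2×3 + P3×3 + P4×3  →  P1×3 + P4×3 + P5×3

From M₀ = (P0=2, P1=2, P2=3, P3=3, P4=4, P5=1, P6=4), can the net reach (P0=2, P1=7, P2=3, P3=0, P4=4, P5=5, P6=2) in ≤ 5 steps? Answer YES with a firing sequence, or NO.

step 1: fire β:  (P0=2, P1=2, P2=3, P3=3, P4=4, P5=1, P6=4) → (P0=2, P1=4, P2=6, P3=3, P4=4, P5=2, P6=2)
step 2: fire γ:  (P0=2, P1=4, P2=6, P3=3, P4=4, P5=2, P6=2) → (P0=2, P1=7, P2=3, P3=0, P4=4, P5=5, P6=2)

YES — reachable via ⟨β, γ⟩ (2 firings)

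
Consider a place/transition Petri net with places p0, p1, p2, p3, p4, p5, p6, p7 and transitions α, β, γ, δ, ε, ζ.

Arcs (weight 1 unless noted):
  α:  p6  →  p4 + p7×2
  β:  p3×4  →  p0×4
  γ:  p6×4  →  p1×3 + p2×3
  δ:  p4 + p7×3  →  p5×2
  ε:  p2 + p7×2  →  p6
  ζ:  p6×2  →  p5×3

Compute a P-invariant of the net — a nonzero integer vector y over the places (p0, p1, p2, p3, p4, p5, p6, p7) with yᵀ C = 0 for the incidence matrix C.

y = (p0:1, p1:0, p2:0, p3:1, p4:0, p5:0, p6:0, p7:0)

Incidence matrix C (rows=places, cols=transitions):
        α    β    γ    δ    ε    ζ
   p0   0    4    0    0    0    0
   p1   0    0    3    0    0    0
   p2   0    0    3    0   -1    0
   p3   0   -4    0    0    0    0
   p4   1    0    0   -1    0    0
   p5   0    0    0    2    0    3
   p6  -1    0   -4    0    1   -2
   p7   2    0    0   -3   -2    0

Candidate y = [1, 0, 0, 1, 0, 0, 0, 0]; check y·C column-wise:
  col α: 1·0 + 1·0 + 0·1 + 0·-1 + 0·2 = 0
  col β: 1·4 + 1·-4 = 0
  col γ: 1·0 + 0·3 + 0·3 + 1·0 + 0·-4 = 0
  col δ: 1·0 + 1·0 + 0·-1 + 0·2 + 0·-3 = 0
  col ε: 1·0 + 0·-1 + 1·0 + 0·1 + 0·-2 = 0
  col ζ: 1·0 + 1·0 + 0·3 + 0·-2 = 0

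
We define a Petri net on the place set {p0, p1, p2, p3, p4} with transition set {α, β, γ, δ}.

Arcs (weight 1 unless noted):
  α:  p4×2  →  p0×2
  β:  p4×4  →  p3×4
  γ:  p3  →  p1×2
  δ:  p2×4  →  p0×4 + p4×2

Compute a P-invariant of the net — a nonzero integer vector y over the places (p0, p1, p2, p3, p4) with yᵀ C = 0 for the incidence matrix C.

Incidence matrix C (rows=places, cols=transitions):
        α    β    γ    δ
   p0   2    0    0    4
   p1   0    0    2    0
   p2   0    0    0   -4
   p3   0    4   -1    0
   p4  -2   -4    0    2

Candidate y = [2, 1, 3, 2, 2]; check y·C column-wise:
  col α: 2·2 + 1·0 + 3·0 + 2·0 + 2·-2 = 0
  col β: 2·0 + 1·0 + 3·0 + 2·4 + 2·-4 = 0
  col γ: 2·0 + 1·2 + 3·0 + 2·-1 + 2·0 = 0
  col δ: 2·4 + 1·0 + 3·-4 + 2·0 + 2·2 = 0

y = (p0:2, p1:1, p2:3, p3:2, p4:2)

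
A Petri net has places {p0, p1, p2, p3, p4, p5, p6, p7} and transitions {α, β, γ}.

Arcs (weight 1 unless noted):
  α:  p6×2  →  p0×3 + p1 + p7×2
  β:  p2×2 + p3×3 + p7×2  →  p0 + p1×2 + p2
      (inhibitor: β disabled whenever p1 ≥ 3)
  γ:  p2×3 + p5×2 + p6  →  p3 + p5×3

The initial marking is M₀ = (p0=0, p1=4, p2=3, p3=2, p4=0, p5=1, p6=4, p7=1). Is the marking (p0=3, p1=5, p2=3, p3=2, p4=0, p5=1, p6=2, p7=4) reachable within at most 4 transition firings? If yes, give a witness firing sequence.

depth 0: 1 marking
depth 1: 2 markings reached so far
depth 2: 3 markings reached so far
depth 3: 3 markings reached so far
(frontier empty at depth 3; search complete)
target is not among the 3 markings reachable within 4 steps

NO — not reachable within 4 firings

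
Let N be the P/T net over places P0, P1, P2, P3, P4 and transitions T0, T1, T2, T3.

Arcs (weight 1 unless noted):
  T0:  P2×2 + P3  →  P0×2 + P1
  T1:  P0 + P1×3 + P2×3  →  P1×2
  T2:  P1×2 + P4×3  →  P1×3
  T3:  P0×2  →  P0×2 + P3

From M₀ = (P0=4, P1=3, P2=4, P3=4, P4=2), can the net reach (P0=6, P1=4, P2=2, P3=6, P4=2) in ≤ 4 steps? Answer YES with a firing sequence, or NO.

YES — reachable via ⟨T0, T3, T3, T3⟩ (4 firings)

step 1: fire T0:  (P0=4, P1=3, P2=4, P3=4, P4=2) → (P0=6, P1=4, P2=2, P3=3, P4=2)
step 2: fire T3:  (P0=6, P1=4, P2=2, P3=3, P4=2) → (P0=6, P1=4, P2=2, P3=4, P4=2)
step 3: fire T3:  (P0=6, P1=4, P2=2, P3=4, P4=2) → (P0=6, P1=4, P2=2, P3=5, P4=2)
step 4: fire T3:  (P0=6, P1=4, P2=2, P3=5, P4=2) → (P0=6, P1=4, P2=2, P3=6, P4=2)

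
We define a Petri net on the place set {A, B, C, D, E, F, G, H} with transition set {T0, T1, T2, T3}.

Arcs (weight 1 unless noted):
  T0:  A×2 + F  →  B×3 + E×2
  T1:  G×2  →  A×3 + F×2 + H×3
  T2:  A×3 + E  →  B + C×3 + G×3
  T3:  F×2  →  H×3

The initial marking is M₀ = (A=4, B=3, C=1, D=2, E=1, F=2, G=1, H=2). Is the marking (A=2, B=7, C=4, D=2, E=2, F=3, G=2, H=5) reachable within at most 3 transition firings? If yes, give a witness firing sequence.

step 1: fire T2:  (A=4, B=3, C=1, D=2, E=1, F=2, G=1, H=2) → (A=1, B=4, C=4, D=2, E=0, F=2, G=4, H=2)
step 2: fire T1:  (A=1, B=4, C=4, D=2, E=0, F=2, G=4, H=2) → (A=4, B=4, C=4, D=2, E=0, F=4, G=2, H=5)
step 3: fire T0:  (A=4, B=4, C=4, D=2, E=0, F=4, G=2, H=5) → (A=2, B=7, C=4, D=2, E=2, F=3, G=2, H=5)

YES — reachable via ⟨T2, T1, T0⟩ (3 firings)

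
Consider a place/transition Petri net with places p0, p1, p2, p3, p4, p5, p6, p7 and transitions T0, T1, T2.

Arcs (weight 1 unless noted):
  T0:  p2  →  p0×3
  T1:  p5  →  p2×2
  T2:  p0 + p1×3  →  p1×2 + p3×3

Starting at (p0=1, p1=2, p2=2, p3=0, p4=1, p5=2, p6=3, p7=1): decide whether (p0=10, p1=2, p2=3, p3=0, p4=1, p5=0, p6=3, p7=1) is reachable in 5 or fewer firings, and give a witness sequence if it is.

step 1: fire T0:  (p0=1, p1=2, p2=2, p3=0, p4=1, p5=2, p6=3, p7=1) → (p0=4, p1=2, p2=1, p3=0, p4=1, p5=2, p6=3, p7=1)
step 2: fire T0:  (p0=4, p1=2, p2=1, p3=0, p4=1, p5=2, p6=3, p7=1) → (p0=7, p1=2, p2=0, p3=0, p4=1, p5=2, p6=3, p7=1)
step 3: fire T1:  (p0=7, p1=2, p2=0, p3=0, p4=1, p5=2, p6=3, p7=1) → (p0=7, p1=2, p2=2, p3=0, p4=1, p5=1, p6=3, p7=1)
step 4: fire T0:  (p0=7, p1=2, p2=2, p3=0, p4=1, p5=1, p6=3, p7=1) → (p0=10, p1=2, p2=1, p3=0, p4=1, p5=1, p6=3, p7=1)
step 5: fire T1:  (p0=10, p1=2, p2=1, p3=0, p4=1, p5=1, p6=3, p7=1) → (p0=10, p1=2, p2=3, p3=0, p4=1, p5=0, p6=3, p7=1)

YES — reachable via ⟨T0, T0, T1, T0, T1⟩ (5 firings)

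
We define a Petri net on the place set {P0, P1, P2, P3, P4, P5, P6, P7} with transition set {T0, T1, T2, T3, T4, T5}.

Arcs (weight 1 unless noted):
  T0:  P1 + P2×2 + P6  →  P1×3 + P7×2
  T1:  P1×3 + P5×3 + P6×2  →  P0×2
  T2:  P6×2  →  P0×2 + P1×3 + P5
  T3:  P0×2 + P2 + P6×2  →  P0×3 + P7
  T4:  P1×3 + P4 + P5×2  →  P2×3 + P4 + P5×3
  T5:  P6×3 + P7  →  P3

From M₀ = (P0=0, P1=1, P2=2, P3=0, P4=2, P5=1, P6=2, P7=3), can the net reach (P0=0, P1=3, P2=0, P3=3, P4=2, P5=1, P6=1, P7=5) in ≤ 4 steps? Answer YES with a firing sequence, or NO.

depth 0: 1 marking
depth 1: 3 markings reached so far
depth 2: 4 markings reached so far
depth 3: 4 markings reached so far
(frontier empty at depth 3; search complete)
target is not among the 4 markings reachable within 4 steps

NO — not reachable within 4 firings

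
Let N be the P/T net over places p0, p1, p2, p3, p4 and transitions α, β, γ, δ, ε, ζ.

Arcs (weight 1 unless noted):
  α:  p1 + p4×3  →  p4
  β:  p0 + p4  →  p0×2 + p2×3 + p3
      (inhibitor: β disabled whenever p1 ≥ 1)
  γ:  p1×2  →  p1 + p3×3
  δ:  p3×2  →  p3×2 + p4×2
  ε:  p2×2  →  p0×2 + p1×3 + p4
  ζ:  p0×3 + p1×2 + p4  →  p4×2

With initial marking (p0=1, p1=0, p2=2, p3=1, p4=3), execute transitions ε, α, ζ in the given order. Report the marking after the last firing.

(p0=0, p1=0, p2=0, p3=1, p4=3)

step 1: fire ε:  (p0=1, p1=0, p2=2, p3=1, p4=3) → (p0=3, p1=3, p2=0, p3=1, p4=4)
step 2: fire α:  (p0=3, p1=3, p2=0, p3=1, p4=4) → (p0=3, p1=2, p2=0, p3=1, p4=2)
step 3: fire ζ:  (p0=3, p1=2, p2=0, p3=1, p4=2) → (p0=0, p1=0, p2=0, p3=1, p4=3)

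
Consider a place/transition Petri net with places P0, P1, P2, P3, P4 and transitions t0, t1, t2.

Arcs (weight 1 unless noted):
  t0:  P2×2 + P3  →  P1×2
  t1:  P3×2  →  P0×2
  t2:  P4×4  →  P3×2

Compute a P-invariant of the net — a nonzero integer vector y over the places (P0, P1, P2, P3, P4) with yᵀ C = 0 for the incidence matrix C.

Incidence matrix C (rows=places, cols=transitions):
       t0   t1   t2
   P0   0    2    0
   P1   2    0    0
   P2  -2    0    0
   P3  -1   -2    2
   P4   0    0   -4

Candidate y = [0, 1, 1, 0, 0]; check y·C column-wise:
  col t0: 1·2 + 1·-2 + 0·-1 = 0
  col t1: 0·2 + 1·0 + 1·0 + 0·-2 = 0
  col t2: 1·0 + 1·0 + 0·2 + 0·-4 = 0

y = (P0:0, P1:1, P2:1, P3:0, P4:0)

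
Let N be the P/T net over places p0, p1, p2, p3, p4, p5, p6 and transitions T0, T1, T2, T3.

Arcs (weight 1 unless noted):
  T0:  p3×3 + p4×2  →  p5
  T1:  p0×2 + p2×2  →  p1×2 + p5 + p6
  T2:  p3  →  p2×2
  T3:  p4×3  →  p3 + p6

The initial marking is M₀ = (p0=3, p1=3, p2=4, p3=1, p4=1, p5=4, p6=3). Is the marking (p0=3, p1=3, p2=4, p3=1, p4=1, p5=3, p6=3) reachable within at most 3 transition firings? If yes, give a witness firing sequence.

NO — not reachable within 3 firings

depth 0: 1 marking
depth 1: 3 markings reached so far
depth 2: 4 markings reached so far
depth 3: 4 markings reached so far
(frontier empty at depth 3; search complete)
target is not among the 4 markings reachable within 3 steps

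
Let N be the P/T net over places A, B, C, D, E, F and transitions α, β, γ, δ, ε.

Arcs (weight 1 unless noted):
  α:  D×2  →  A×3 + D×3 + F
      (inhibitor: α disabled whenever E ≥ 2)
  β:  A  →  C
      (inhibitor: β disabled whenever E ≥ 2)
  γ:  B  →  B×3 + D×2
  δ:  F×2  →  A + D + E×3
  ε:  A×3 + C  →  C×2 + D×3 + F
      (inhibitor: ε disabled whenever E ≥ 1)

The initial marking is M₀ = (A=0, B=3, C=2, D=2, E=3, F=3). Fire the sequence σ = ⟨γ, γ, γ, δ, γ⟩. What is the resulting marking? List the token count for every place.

(A=1, B=11, C=2, D=11, E=6, F=1)

step 1: fire γ:  (A=0, B=3, C=2, D=2, E=3, F=3) → (A=0, B=5, C=2, D=4, E=3, F=3)
step 2: fire γ:  (A=0, B=5, C=2, D=4, E=3, F=3) → (A=0, B=7, C=2, D=6, E=3, F=3)
step 3: fire γ:  (A=0, B=7, C=2, D=6, E=3, F=3) → (A=0, B=9, C=2, D=8, E=3, F=3)
step 4: fire δ:  (A=0, B=9, C=2, D=8, E=3, F=3) → (A=1, B=9, C=2, D=9, E=6, F=1)
step 5: fire γ:  (A=1, B=9, C=2, D=9, E=6, F=1) → (A=1, B=11, C=2, D=11, E=6, F=1)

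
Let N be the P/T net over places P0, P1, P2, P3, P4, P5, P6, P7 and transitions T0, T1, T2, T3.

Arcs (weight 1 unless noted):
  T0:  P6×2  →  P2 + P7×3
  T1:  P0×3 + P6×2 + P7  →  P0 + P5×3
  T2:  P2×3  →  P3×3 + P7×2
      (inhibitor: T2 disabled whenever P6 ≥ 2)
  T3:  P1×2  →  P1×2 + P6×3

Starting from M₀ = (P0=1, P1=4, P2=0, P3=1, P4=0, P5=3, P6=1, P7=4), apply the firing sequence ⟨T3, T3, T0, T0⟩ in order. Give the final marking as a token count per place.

(P0=1, P1=4, P2=2, P3=1, P4=0, P5=3, P6=3, P7=10)

step 1: fire T3:  (P0=1, P1=4, P2=0, P3=1, P4=0, P5=3, P6=1, P7=4) → (P0=1, P1=4, P2=0, P3=1, P4=0, P5=3, P6=4, P7=4)
step 2: fire T3:  (P0=1, P1=4, P2=0, P3=1, P4=0, P5=3, P6=4, P7=4) → (P0=1, P1=4, P2=0, P3=1, P4=0, P5=3, P6=7, P7=4)
step 3: fire T0:  (P0=1, P1=4, P2=0, P3=1, P4=0, P5=3, P6=7, P7=4) → (P0=1, P1=4, P2=1, P3=1, P4=0, P5=3, P6=5, P7=7)
step 4: fire T0:  (P0=1, P1=4, P2=1, P3=1, P4=0, P5=3, P6=5, P7=7) → (P0=1, P1=4, P2=2, P3=1, P4=0, P5=3, P6=3, P7=10)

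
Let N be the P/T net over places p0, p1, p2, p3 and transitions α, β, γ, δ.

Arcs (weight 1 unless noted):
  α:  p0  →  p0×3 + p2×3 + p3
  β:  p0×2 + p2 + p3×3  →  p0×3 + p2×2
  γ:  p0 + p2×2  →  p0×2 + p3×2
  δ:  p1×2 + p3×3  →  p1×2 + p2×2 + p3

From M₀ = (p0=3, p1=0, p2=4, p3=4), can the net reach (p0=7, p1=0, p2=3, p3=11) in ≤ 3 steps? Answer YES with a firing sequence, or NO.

depth 0: 1 marking
depth 1: 4 markings reached so far
depth 2: 9 markings reached so far
depth 3: 16 markings reached so far
target is not among the 16 markings reachable within 3 steps

NO — not reachable within 3 firings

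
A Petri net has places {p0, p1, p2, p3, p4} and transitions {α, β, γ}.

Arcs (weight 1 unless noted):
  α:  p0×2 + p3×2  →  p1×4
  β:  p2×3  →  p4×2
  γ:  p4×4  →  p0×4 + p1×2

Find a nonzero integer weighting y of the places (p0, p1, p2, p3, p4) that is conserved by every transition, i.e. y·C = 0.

y = (p0:1, p1:-2, p2:0, p3:-5, p4:0)

Incidence matrix C (rows=places, cols=transitions):
        α    β    γ
   p0  -2    0    4
   p1   4    0    2
   p2   0   -3    0
   p3  -2    0    0
   p4   0    2   -4

Candidate y = [1, -2, 0, -5, 0]; check y·C column-wise:
  col α: 1·-2 + -2·4 + -5·-2 = 0
  col β: 1·0 + -2·0 + 0·-3 + -5·0 + 0·2 = 0
  col γ: 1·4 + -2·2 + -5·0 + 0·-4 = 0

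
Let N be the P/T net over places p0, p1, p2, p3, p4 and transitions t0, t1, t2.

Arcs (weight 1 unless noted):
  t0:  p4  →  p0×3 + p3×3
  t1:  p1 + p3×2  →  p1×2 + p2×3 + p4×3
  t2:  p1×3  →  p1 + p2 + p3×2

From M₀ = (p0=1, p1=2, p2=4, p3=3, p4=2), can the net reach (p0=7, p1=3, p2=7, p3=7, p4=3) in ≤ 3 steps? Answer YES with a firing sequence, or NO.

step 1: fire t0:  (p0=1, p1=2, p2=4, p3=3, p4=2) → (p0=4, p1=2, p2=4, p3=6, p4=1)
step 2: fire t0:  (p0=4, p1=2, p2=4, p3=6, p4=1) → (p0=7, p1=2, p2=4, p3=9, p4=0)
step 3: fire t1:  (p0=7, p1=2, p2=4, p3=9, p4=0) → (p0=7, p1=3, p2=7, p3=7, p4=3)

YES — reachable via ⟨t0, t0, t1⟩ (3 firings)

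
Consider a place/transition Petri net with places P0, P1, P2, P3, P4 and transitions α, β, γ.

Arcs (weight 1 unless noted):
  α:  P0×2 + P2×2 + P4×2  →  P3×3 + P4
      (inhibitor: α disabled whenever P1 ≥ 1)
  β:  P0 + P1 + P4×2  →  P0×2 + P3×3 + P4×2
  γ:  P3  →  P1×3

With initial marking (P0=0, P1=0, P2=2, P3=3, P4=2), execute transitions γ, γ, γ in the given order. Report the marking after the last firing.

step 1: fire γ:  (P0=0, P1=0, P2=2, P3=3, P4=2) → (P0=0, P1=3, P2=2, P3=2, P4=2)
step 2: fire γ:  (P0=0, P1=3, P2=2, P3=2, P4=2) → (P0=0, P1=6, P2=2, P3=1, P4=2)
step 3: fire γ:  (P0=0, P1=6, P2=2, P3=1, P4=2) → (P0=0, P1=9, P2=2, P3=0, P4=2)

(P0=0, P1=9, P2=2, P3=0, P4=2)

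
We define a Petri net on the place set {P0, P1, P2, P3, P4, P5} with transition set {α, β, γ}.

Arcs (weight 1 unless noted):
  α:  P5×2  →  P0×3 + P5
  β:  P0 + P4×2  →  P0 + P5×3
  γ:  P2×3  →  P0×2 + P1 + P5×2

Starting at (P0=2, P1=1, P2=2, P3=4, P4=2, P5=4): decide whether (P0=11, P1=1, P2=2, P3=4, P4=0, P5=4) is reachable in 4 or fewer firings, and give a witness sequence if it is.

YES — reachable via ⟨α, α, α, β⟩ (4 firings)

step 1: fire α:  (P0=2, P1=1, P2=2, P3=4, P4=2, P5=4) → (P0=5, P1=1, P2=2, P3=4, P4=2, P5=3)
step 2: fire α:  (P0=5, P1=1, P2=2, P3=4, P4=2, P5=3) → (P0=8, P1=1, P2=2, P3=4, P4=2, P5=2)
step 3: fire α:  (P0=8, P1=1, P2=2, P3=4, P4=2, P5=2) → (P0=11, P1=1, P2=2, P3=4, P4=2, P5=1)
step 4: fire β:  (P0=11, P1=1, P2=2, P3=4, P4=2, P5=1) → (P0=11, P1=1, P2=2, P3=4, P4=0, P5=4)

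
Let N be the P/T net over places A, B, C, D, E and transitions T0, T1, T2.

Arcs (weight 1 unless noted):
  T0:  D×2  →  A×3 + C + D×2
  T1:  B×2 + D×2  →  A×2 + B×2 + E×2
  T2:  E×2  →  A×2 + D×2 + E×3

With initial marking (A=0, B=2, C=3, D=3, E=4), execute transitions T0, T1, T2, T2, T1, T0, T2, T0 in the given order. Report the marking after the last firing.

(A=19, B=2, C=6, D=5, E=11)

step 1: fire T0:  (A=0, B=2, C=3, D=3, E=4) → (A=3, B=2, C=4, D=3, E=4)
step 2: fire T1:  (A=3, B=2, C=4, D=3, E=4) → (A=5, B=2, C=4, D=1, E=6)
step 3: fire T2:  (A=5, B=2, C=4, D=1, E=6) → (A=7, B=2, C=4, D=3, E=7)
step 4: fire T2:  (A=7, B=2, C=4, D=3, E=7) → (A=9, B=2, C=4, D=5, E=8)
step 5: fire T1:  (A=9, B=2, C=4, D=5, E=8) → (A=11, B=2, C=4, D=3, E=10)
step 6: fire T0:  (A=11, B=2, C=4, D=3, E=10) → (A=14, B=2, C=5, D=3, E=10)
step 7: fire T2:  (A=14, B=2, C=5, D=3, E=10) → (A=16, B=2, C=5, D=5, E=11)
step 8: fire T0:  (A=16, B=2, C=5, D=5, E=11) → (A=19, B=2, C=6, D=5, E=11)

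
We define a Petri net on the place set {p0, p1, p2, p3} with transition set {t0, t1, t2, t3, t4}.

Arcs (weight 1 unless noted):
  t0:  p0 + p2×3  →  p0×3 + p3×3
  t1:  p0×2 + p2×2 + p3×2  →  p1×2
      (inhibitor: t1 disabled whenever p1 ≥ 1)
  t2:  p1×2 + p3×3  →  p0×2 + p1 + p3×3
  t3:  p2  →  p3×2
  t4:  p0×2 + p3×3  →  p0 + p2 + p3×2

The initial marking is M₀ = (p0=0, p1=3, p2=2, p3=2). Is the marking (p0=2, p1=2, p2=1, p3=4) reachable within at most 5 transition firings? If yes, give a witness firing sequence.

YES — reachable via ⟨t3, t2⟩ (2 firings)

step 1: fire t3:  (p0=0, p1=3, p2=2, p3=2) → (p0=0, p1=3, p2=1, p3=4)
step 2: fire t2:  (p0=0, p1=3, p2=1, p3=4) → (p0=2, p1=2, p2=1, p3=4)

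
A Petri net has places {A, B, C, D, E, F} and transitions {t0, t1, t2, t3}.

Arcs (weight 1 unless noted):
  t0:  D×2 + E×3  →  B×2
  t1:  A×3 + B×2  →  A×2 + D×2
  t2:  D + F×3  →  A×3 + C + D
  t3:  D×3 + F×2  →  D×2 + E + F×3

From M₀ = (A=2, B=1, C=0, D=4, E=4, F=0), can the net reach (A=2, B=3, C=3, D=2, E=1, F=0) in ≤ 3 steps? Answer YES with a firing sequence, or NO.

NO — not reachable within 3 firings

depth 0: 1 marking
depth 1: 2 markings reached so far
depth 2: 2 markings reached so far
(frontier empty at depth 2; search complete)
target is not among the 2 markings reachable within 3 steps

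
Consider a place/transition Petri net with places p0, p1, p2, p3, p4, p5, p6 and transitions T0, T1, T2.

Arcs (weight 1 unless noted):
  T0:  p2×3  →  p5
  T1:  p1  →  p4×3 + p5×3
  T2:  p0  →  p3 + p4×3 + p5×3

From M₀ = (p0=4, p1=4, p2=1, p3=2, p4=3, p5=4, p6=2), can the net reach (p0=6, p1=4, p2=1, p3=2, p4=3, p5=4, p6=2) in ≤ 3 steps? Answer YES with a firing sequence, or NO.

depth 0: 1 marking
depth 1: 3 markings reached so far
depth 2: 6 markings reached so far
depth 3: 10 markings reached so far
target is not among the 10 markings reachable within 3 steps

NO — not reachable within 3 firings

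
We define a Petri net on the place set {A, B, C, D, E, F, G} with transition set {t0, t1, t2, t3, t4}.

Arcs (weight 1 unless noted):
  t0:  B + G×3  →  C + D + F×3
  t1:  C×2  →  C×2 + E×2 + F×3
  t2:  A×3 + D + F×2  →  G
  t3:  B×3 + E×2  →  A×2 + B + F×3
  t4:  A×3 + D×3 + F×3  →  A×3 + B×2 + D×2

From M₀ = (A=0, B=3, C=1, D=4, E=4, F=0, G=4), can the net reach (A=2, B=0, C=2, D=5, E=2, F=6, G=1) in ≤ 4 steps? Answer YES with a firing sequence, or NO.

step 1: fire t3:  (A=0, B=3, C=1, D=4, E=4, F=0, G=4) → (A=2, B=1, C=1, D=4, E=2, F=3, G=4)
step 2: fire t0:  (A=2, B=1, C=1, D=4, E=2, F=3, G=4) → (A=2, B=0, C=2, D=5, E=2, F=6, G=1)

YES — reachable via ⟨t3, t0⟩ (2 firings)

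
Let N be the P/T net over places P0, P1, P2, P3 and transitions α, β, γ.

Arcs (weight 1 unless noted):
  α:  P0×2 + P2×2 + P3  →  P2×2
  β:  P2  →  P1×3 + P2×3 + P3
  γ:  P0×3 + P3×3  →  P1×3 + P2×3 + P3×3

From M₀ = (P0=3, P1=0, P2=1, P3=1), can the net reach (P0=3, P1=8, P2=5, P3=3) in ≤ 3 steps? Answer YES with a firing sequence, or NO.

NO — not reachable within 3 firings

depth 0: 1 marking
depth 1: 2 markings reached so far
depth 2: 4 markings reached so far
depth 3: 7 markings reached so far
target is not among the 7 markings reachable within 3 steps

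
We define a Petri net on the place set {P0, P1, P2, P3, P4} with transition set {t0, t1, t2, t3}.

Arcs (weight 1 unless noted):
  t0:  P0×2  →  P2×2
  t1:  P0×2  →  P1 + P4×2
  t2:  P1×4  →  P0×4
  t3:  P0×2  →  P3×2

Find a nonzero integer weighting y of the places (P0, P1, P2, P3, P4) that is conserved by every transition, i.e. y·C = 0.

Incidence matrix C (rows=places, cols=transitions):
       t0   t1   t2   t3
   P0  -2   -2    4   -2
   P1   0    1   -4    0
   P2   2    0    0    0
   P3   0    0    0    2
   P4   0    2    0    0

Candidate y = [2, 2, 2, 2, 1]; check y·C column-wise:
  col t0: 2·-2 + 2·0 + 2·2 + 2·0 + 1·0 = 0
  col t1: 2·-2 + 2·1 + 2·0 + 2·0 + 1·2 = 0
  col t2: 2·4 + 2·-4 + 2·0 + 2·0 + 1·0 = 0
  col t3: 2·-2 + 2·0 + 2·0 + 2·2 + 1·0 = 0

y = (P0:2, P1:2, P2:2, P3:2, P4:1)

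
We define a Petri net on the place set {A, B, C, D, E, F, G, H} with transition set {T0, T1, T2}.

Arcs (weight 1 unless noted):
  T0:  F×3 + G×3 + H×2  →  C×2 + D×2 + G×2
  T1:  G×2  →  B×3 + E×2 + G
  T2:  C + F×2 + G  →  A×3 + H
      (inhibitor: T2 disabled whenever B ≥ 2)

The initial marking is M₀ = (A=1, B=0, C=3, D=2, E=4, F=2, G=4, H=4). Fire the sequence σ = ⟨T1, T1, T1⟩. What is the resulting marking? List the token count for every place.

(A=1, B=9, C=3, D=2, E=10, F=2, G=1, H=4)

step 1: fire T1:  (A=1, B=0, C=3, D=2, E=4, F=2, G=4, H=4) → (A=1, B=3, C=3, D=2, E=6, F=2, G=3, H=4)
step 2: fire T1:  (A=1, B=3, C=3, D=2, E=6, F=2, G=3, H=4) → (A=1, B=6, C=3, D=2, E=8, F=2, G=2, H=4)
step 3: fire T1:  (A=1, B=6, C=3, D=2, E=8, F=2, G=2, H=4) → (A=1, B=9, C=3, D=2, E=10, F=2, G=1, H=4)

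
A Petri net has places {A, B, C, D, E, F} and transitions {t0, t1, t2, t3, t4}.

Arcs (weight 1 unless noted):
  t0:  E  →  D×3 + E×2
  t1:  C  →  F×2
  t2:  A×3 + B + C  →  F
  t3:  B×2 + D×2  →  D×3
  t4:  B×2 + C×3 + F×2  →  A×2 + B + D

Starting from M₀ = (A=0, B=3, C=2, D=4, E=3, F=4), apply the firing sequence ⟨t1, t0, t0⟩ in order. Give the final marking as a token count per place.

step 1: fire t1:  (A=0, B=3, C=2, D=4, E=3, F=4) → (A=0, B=3, C=1, D=4, E=3, F=6)
step 2: fire t0:  (A=0, B=3, C=1, D=4, E=3, F=6) → (A=0, B=3, C=1, D=7, E=4, F=6)
step 3: fire t0:  (A=0, B=3, C=1, D=7, E=4, F=6) → (A=0, B=3, C=1, D=10, E=5, F=6)

(A=0, B=3, C=1, D=10, E=5, F=6)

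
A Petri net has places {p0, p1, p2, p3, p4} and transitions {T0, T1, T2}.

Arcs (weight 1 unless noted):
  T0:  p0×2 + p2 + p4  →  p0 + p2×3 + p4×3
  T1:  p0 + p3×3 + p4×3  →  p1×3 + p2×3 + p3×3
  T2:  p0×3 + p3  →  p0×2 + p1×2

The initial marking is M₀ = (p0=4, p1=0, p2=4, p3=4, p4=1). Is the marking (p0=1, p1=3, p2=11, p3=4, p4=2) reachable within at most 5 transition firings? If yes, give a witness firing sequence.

YES — reachable via ⟨T0, T0, T1⟩ (3 firings)

step 1: fire T0:  (p0=4, p1=0, p2=4, p3=4, p4=1) → (p0=3, p1=0, p2=6, p3=4, p4=3)
step 2: fire T0:  (p0=3, p1=0, p2=6, p3=4, p4=3) → (p0=2, p1=0, p2=8, p3=4, p4=5)
step 3: fire T1:  (p0=2, p1=0, p2=8, p3=4, p4=5) → (p0=1, p1=3, p2=11, p3=4, p4=2)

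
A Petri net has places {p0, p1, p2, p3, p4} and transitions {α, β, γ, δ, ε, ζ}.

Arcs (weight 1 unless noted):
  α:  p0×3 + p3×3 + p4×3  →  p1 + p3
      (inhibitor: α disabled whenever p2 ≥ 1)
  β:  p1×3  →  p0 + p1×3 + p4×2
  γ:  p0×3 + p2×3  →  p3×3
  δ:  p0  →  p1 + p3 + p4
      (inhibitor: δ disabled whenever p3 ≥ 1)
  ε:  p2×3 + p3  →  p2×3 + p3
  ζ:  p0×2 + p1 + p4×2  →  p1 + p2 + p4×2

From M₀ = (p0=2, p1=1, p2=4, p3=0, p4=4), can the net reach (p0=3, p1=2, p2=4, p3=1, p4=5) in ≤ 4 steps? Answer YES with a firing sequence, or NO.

NO — not reachable within 4 firings

depth 0: 1 marking
depth 1: 3 markings reached so far
depth 2: 3 markings reached so far
(frontier empty at depth 2; search complete)
target is not among the 3 markings reachable within 4 steps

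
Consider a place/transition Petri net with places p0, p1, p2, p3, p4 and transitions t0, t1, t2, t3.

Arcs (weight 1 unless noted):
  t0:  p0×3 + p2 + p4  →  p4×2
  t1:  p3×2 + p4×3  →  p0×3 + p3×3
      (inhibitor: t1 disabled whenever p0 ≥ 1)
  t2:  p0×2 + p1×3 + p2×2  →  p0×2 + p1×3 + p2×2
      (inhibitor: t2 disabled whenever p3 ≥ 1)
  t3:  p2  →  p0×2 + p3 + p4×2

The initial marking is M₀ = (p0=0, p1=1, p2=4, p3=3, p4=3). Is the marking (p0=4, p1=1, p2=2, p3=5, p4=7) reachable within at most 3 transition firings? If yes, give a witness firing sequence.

YES — reachable via ⟨t3, t3⟩ (2 firings)

step 1: fire t3:  (p0=0, p1=1, p2=4, p3=3, p4=3) → (p0=2, p1=1, p2=3, p3=4, p4=5)
step 2: fire t3:  (p0=2, p1=1, p2=3, p3=4, p4=5) → (p0=4, p1=1, p2=2, p3=5, p4=7)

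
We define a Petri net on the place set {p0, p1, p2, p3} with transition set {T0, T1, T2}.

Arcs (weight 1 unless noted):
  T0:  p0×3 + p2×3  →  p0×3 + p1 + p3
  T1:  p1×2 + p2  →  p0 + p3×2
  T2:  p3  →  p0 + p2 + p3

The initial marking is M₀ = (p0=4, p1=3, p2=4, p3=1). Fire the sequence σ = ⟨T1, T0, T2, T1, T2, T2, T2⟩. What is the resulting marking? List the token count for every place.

step 1: fire T1:  (p0=4, p1=3, p2=4, p3=1) → (p0=5, p1=1, p2=3, p3=3)
step 2: fire T0:  (p0=5, p1=1, p2=3, p3=3) → (p0=5, p1=2, p2=0, p3=4)
step 3: fire T2:  (p0=5, p1=2, p2=0, p3=4) → (p0=6, p1=2, p2=1, p3=4)
step 4: fire T1:  (p0=6, p1=2, p2=1, p3=4) → (p0=7, p1=0, p2=0, p3=6)
step 5: fire T2:  (p0=7, p1=0, p2=0, p3=6) → (p0=8, p1=0, p2=1, p3=6)
step 6: fire T2:  (p0=8, p1=0, p2=1, p3=6) → (p0=9, p1=0, p2=2, p3=6)
step 7: fire T2:  (p0=9, p1=0, p2=2, p3=6) → (p0=10, p1=0, p2=3, p3=6)

(p0=10, p1=0, p2=3, p3=6)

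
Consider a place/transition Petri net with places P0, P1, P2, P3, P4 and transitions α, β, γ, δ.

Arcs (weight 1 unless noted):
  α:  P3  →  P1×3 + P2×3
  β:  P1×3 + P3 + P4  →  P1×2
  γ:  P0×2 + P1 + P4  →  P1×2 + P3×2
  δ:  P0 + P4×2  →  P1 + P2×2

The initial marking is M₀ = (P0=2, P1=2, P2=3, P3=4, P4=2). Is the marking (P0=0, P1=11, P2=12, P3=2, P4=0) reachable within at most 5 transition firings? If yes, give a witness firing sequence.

step 1: fire α:  (P0=2, P1=2, P2=3, P3=4, P4=2) → (P0=2, P1=5, P2=6, P3=3, P4=2)
step 2: fire α:  (P0=2, P1=5, P2=6, P3=3, P4=2) → (P0=2, P1=8, P2=9, P3=2, P4=2)
step 3: fire α:  (P0=2, P1=8, P2=9, P3=2, P4=2) → (P0=2, P1=11, P2=12, P3=1, P4=2)
step 4: fire β:  (P0=2, P1=11, P2=12, P3=1, P4=2) → (P0=2, P1=10, P2=12, P3=0, P4=1)
step 5: fire γ:  (P0=2, P1=10, P2=12, P3=0, P4=1) → (P0=0, P1=11, P2=12, P3=2, P4=0)

YES — reachable via ⟨α, α, α, β, γ⟩ (5 firings)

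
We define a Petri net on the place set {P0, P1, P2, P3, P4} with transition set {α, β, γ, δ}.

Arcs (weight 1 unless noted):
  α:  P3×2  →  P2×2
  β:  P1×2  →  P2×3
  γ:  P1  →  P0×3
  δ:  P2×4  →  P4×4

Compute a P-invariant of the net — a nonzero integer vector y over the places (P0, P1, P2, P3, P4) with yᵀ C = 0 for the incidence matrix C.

Incidence matrix C (rows=places, cols=transitions):
        α    β    γ    δ
   P0   0    0    3    0
   P1   0   -2   -1    0
   P2   2    3    0   -4
   P3  -2    0    0    0
   P4   0    0    0    4

Candidate y = [1, 3, 2, 2, 2]; check y·C column-wise:
  col α: 1·0 + 3·0 + 2·2 + 2·-2 + 2·0 = 0
  col β: 1·0 + 3·-2 + 2·3 + 2·0 + 2·0 = 0
  col γ: 1·3 + 3·-1 + 2·0 + 2·0 + 2·0 = 0
  col δ: 1·0 + 3·0 + 2·-4 + 2·0 + 2·4 = 0

y = (P0:1, P1:3, P2:2, P3:2, P4:2)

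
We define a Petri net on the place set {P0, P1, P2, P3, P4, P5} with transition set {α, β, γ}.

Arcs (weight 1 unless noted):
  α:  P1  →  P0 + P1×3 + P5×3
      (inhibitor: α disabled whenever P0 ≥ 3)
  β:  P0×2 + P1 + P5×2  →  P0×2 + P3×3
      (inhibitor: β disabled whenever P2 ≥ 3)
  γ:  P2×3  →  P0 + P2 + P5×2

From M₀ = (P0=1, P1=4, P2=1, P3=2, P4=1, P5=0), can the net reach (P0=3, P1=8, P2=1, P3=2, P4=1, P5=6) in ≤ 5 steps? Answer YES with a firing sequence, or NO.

step 1: fire α:  (P0=1, P1=4, P2=1, P3=2, P4=1, P5=0) → (P0=2, P1=6, P2=1, P3=2, P4=1, P5=3)
step 2: fire α:  (P0=2, P1=6, P2=1, P3=2, P4=1, P5=3) → (P0=3, P1=8, P2=1, P3=2, P4=1, P5=6)

YES — reachable via ⟨α, α⟩ (2 firings)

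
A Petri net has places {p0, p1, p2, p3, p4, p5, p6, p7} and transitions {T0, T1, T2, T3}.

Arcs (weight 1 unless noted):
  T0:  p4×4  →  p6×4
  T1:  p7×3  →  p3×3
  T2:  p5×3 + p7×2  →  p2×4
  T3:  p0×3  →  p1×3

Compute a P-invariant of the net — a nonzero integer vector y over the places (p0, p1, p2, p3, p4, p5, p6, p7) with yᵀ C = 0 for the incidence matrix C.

Incidence matrix C (rows=places, cols=transitions):
       T0   T1   T2   T3
   p0   0    0    0   -3
   p1   0    0    0    3
   p2   0    0    4    0
   p3   0    3    0    0
   p4  -4    0    0    0
   p5   0    0   -3    0
   p6   4    0    0    0
   p7   0   -3   -2    0

Candidate y = [1, 1, 0, 0, 0, 0, 0, 0]; check y·C column-wise:
  col T0: 1·0 + 1·0 + 0·-4 + 0·4 = 0
  col T1: 1·0 + 1·0 + 0·3 + 0·-3 = 0
  col T2: 1·0 + 1·0 + 0·4 + 0·-3 + 0·-2 = 0
  col T3: 1·-3 + 1·3 = 0

y = (p0:1, p1:1, p2:0, p3:0, p4:0, p5:0, p6:0, p7:0)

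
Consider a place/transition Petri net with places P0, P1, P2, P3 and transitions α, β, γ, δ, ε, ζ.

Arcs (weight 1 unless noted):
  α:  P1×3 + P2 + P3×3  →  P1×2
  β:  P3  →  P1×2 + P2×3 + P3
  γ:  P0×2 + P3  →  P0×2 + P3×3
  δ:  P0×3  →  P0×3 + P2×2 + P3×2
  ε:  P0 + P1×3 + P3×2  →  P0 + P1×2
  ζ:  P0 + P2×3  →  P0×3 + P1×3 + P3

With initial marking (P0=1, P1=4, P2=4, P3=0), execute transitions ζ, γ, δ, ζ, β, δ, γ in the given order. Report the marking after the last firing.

(P0=5, P1=12, P2=5, P3=10)

step 1: fire ζ:  (P0=1, P1=4, P2=4, P3=0) → (P0=3, P1=7, P2=1, P3=1)
step 2: fire γ:  (P0=3, P1=7, P2=1, P3=1) → (P0=3, P1=7, P2=1, P3=3)
step 3: fire δ:  (P0=3, P1=7, P2=1, P3=3) → (P0=3, P1=7, P2=3, P3=5)
step 4: fire ζ:  (P0=3, P1=7, P2=3, P3=5) → (P0=5, P1=10, P2=0, P3=6)
step 5: fire β:  (P0=5, P1=10, P2=0, P3=6) → (P0=5, P1=12, P2=3, P3=6)
step 6: fire δ:  (P0=5, P1=12, P2=3, P3=6) → (P0=5, P1=12, P2=5, P3=8)
step 7: fire γ:  (P0=5, P1=12, P2=5, P3=8) → (P0=5, P1=12, P2=5, P3=10)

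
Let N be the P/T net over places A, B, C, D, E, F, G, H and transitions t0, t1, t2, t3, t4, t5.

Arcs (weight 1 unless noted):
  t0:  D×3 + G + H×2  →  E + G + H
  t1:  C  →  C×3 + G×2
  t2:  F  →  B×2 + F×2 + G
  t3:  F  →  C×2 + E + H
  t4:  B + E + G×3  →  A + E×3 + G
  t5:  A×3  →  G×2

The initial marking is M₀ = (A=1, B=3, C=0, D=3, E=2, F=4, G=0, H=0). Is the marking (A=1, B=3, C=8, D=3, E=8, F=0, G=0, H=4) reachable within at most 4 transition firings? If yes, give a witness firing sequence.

depth 0: 1 marking
depth 1: 3 markings reached so far
depth 2: 7 markings reached so far
depth 3: 14 markings reached so far
depth 4: 30 markings reached so far
target is not among the 30 markings reachable within 4 steps

NO — not reachable within 4 firings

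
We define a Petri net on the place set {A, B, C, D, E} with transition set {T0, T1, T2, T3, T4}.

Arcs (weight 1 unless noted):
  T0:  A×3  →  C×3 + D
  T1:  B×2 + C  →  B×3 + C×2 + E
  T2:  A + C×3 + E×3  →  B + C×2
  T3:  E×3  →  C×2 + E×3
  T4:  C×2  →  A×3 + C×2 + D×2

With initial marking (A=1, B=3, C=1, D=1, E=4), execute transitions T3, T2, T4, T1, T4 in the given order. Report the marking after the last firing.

(A=6, B=5, C=3, D=5, E=2)

step 1: fire T3:  (A=1, B=3, C=1, D=1, E=4) → (A=1, B=3, C=3, D=1, E=4)
step 2: fire T2:  (A=1, B=3, C=3, D=1, E=4) → (A=0, B=4, C=2, D=1, E=1)
step 3: fire T4:  (A=0, B=4, C=2, D=1, E=1) → (A=3, B=4, C=2, D=3, E=1)
step 4: fire T1:  (A=3, B=4, C=2, D=3, E=1) → (A=3, B=5, C=3, D=3, E=2)
step 5: fire T4:  (A=3, B=5, C=3, D=3, E=2) → (A=6, B=5, C=3, D=5, E=2)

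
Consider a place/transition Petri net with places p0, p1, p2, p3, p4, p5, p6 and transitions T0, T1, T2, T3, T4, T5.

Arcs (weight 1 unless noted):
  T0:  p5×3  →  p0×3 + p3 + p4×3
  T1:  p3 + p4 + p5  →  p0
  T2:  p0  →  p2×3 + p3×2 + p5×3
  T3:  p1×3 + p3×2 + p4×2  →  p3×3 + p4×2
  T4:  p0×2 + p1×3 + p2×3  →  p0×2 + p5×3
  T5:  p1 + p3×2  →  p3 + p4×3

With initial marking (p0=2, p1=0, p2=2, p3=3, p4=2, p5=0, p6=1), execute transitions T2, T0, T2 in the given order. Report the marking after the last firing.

step 1: fire T2:  (p0=2, p1=0, p2=2, p3=3, p4=2, p5=0, p6=1) → (p0=1, p1=0, p2=5, p3=5, p4=2, p5=3, p6=1)
step 2: fire T0:  (p0=1, p1=0, p2=5, p3=5, p4=2, p5=3, p6=1) → (p0=4, p1=0, p2=5, p3=6, p4=5, p5=0, p6=1)
step 3: fire T2:  (p0=4, p1=0, p2=5, p3=6, p4=5, p5=0, p6=1) → (p0=3, p1=0, p2=8, p3=8, p4=5, p5=3, p6=1)

(p0=3, p1=0, p2=8, p3=8, p4=5, p5=3, p6=1)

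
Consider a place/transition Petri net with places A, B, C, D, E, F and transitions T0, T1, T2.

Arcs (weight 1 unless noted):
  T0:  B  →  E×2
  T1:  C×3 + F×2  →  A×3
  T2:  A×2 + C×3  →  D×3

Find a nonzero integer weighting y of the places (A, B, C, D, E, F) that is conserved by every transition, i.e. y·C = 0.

y = (A:3, B:0, C:3, D:5, E:0, F:0)

Incidence matrix C (rows=places, cols=transitions):
       T0   T1   T2
    A   0    3   -2
    B  -1    0    0
    C   0   -3   -3
    D   0    0    3
    E   2    0    0
    F   0   -2    0

Candidate y = [3, 0, 3, 5, 0, 0]; check y·C column-wise:
  col T0: 3·0 + 0·-1 + 3·0 + 5·0 + 0·2 = 0
  col T1: 3·3 + 3·-3 + 5·0 + 0·-2 = 0
  col T2: 3·-2 + 3·-3 + 5·3 = 0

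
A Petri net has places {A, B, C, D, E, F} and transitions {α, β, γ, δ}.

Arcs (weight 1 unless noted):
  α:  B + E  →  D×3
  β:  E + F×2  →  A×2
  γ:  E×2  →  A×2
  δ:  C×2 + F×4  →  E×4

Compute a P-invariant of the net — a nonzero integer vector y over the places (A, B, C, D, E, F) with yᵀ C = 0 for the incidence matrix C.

Incidence matrix C (rows=places, cols=transitions):
        α    β    γ    δ
    A   0    2    2    0
    B  -1    0    0    0
    C   0    0    0   -2
    D   3    0    0    0
    E  -1   -1   -2    4
    F   0   -2    0   -4

Candidate y = [0, 3, 0, 1, 0, 0]; check y·C column-wise:
  col α: 3·-1 + 1·3 + 0·-1 = 0
  col β: 0·2 + 3·0 + 1·0 + 0·-1 + 0·-2 = 0
  col γ: 0·2 + 3·0 + 1·0 + 0·-2 = 0
  col δ: 3·0 + 0·-2 + 1·0 + 0·4 + 0·-4 = 0

y = (A:0, B:3, C:0, D:1, E:0, F:0)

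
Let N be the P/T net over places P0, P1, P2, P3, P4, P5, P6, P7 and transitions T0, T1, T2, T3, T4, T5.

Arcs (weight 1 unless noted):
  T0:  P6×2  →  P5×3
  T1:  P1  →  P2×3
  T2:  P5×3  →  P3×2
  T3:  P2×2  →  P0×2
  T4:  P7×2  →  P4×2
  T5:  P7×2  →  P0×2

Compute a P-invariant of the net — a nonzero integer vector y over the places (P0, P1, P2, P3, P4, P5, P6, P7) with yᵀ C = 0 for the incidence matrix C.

y = (P0:0, P1:0, P2:0, P3:3, P4:0, P5:2, P6:3, P7:0)

Incidence matrix C (rows=places, cols=transitions):
       T0   T1   T2   T3   T4   T5
   P0   0    0    0    2    0    2
   P1   0   -1    0    0    0    0
   P2   0    3    0   -2    0    0
   P3   0    0    2    0    0    0
   P4   0    0    0    0    2    0
   P5   3    0   -3    0    0    0
   P6  -2    0    0    0    0    0
   P7   0    0    0    0   -2   -2

Candidate y = [0, 0, 0, 3, 0, 2, 3, 0]; check y·C column-wise:
  col T0: 3·0 + 2·3 + 3·-2 = 0
  col T1: 0·-1 + 0·3 + 3·0 + 2·0 + 3·0 = 0
  col T2: 3·2 + 2·-3 + 3·0 = 0
  col T3: 0·2 + 0·-2 + 3·0 + 2·0 + 3·0 = 0
  col T4: 3·0 + 0·2 + 2·0 + 3·0 + 0·-2 = 0
  col T5: 0·2 + 3·0 + 2·0 + 3·0 + 0·-2 = 0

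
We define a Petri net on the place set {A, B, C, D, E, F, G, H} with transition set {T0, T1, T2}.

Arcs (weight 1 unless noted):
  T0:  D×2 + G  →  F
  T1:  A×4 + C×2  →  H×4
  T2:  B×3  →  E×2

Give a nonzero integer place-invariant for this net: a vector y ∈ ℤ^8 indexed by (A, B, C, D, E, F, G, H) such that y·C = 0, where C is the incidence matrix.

Incidence matrix C (rows=places, cols=transitions):
       T0   T1   T2
    A   0   -4    0
    B   0    0   -3
    C   0   -2    0
    D  -2    0    0
    E   0    0    2
    F   1    0    0
    G  -1    0    0
    H   0    4    0

Candidate y = [1, 0, -2, 0, 0, 0, 0, 0]; check y·C column-wise:
  col T0: 1·0 + -2·0 + 0·-2 + 0·1 + 0·-1 = 0
  col T1: 1·-4 + -2·-2 + 0·4 = 0
  col T2: 1·0 + 0·-3 + -2·0 + 0·2 = 0

y = (A:1, B:0, C:-2, D:0, E:0, F:0, G:0, H:0)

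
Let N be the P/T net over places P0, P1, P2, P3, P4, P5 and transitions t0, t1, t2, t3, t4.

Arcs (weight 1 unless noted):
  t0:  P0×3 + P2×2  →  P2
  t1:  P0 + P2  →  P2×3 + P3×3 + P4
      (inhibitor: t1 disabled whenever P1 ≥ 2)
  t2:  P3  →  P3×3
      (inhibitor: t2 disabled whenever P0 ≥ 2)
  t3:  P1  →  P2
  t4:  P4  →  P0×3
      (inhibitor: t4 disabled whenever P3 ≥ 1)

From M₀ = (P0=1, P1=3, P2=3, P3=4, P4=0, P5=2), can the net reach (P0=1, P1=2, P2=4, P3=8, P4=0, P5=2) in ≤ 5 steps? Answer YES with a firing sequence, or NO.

YES — reachable via ⟨t2, t2, t3⟩ (3 firings)

step 1: fire t2:  (P0=1, P1=3, P2=3, P3=4, P4=0, P5=2) → (P0=1, P1=3, P2=3, P3=6, P4=0, P5=2)
step 2: fire t2:  (P0=1, P1=3, P2=3, P3=6, P4=0, P5=2) → (P0=1, P1=3, P2=3, P3=8, P4=0, P5=2)
step 3: fire t3:  (P0=1, P1=3, P2=3, P3=8, P4=0, P5=2) → (P0=1, P1=2, P2=4, P3=8, P4=0, P5=2)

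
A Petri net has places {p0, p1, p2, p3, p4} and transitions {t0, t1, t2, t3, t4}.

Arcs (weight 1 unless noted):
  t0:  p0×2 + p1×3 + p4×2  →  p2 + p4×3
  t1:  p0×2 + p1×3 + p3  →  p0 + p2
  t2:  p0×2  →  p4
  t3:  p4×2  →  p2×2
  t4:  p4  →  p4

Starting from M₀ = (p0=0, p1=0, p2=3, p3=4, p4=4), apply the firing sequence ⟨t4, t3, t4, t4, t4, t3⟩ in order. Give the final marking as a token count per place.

(p0=0, p1=0, p2=7, p3=4, p4=0)

step 1: fire t4:  (p0=0, p1=0, p2=3, p3=4, p4=4) → (p0=0, p1=0, p2=3, p3=4, p4=4)
step 2: fire t3:  (p0=0, p1=0, p2=3, p3=4, p4=4) → (p0=0, p1=0, p2=5, p3=4, p4=2)
step 3: fire t4:  (p0=0, p1=0, p2=5, p3=4, p4=2) → (p0=0, p1=0, p2=5, p3=4, p4=2)
step 4: fire t4:  (p0=0, p1=0, p2=5, p3=4, p4=2) → (p0=0, p1=0, p2=5, p3=4, p4=2)
step 5: fire t4:  (p0=0, p1=0, p2=5, p3=4, p4=2) → (p0=0, p1=0, p2=5, p3=4, p4=2)
step 6: fire t3:  (p0=0, p1=0, p2=5, p3=4, p4=2) → (p0=0, p1=0, p2=7, p3=4, p4=0)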